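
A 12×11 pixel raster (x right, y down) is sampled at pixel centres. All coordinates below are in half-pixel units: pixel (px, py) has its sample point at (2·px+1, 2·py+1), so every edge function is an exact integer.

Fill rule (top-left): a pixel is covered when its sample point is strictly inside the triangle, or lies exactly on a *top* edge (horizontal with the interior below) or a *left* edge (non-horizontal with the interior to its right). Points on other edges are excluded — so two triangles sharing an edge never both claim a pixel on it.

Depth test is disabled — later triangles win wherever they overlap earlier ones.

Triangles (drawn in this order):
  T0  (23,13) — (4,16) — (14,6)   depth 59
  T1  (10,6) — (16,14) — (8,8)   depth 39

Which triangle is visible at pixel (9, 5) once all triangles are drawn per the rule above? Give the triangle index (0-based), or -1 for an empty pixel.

T0:
  2·area = 160
  edge (23, 13)→(4, 16): d=(-19,3) right/bottom  bias=-1
  edge (4, 16)→(14, 6): d=(10,-10) top-left  bias=+0
  edge (14, 6)→(23, 13): d=(9,7) right/bottom  bias=-1
    (9,0)@(19, 1): e=[240,0,-80] → .  [on edge]
    (8,1)@(17, 3): e=[208,0,-48] → .  [on edge]
    (7,2)@(15, 5): e=[176,0,-16] → .  [on edge]
    (6,3)@(13, 7): e=[144,0,16] → X  [on edge]
    (7,3)@(15, 7): e=[138,20,2] → X
    (8,3)@(17, 7): e=[132,40,-12] → .
    (5,4)@(11, 9): e=[112,0,48] → X  [on edge]
    (8,4)@(17, 9): e=[94,60,6] → X
    (9,4)@(19, 9): e=[88,80,-8] → .
    (4,5)@(9, 11): e=[80,0,80] → X  [on edge]
    (9,5)@(19, 11): e=[50,100,10] → X
    (10,5)@(21, 11): e=[44,120,-4] → .
    (3,6)@(7, 13): e=[48,0,112] → X  [on edge]
    (11,6)@(23, 13): e=[0,160,0] → .  [on edge]
    (2,7)@(5, 15): e=[16,0,144] → X  [on edge]
    (1,8)@(3, 17): e=[-16,0,176] → .  [on edge]
    (0,9)@(1, 19): e=[-48,0,208] → .  [on edge]
  covered (23 px):
    . . . . . . . . . . . .
    . . . . . . . . . . . .
    . . . . . . . . . . . .
    . . . . . . X X . . . .
    . . . . . X X X X . . .
    . . . . X X X X X X . .
    . . . X X X X X X X X .
    . . X X X . . . . . . .
    . . . . . . . . . . . .
    . . . . . . . . . . . .
    . . . . . . . . . . . .
T1:
  2·area = 28
  edge (10, 6)→(16, 14): d=(6,8) right/bottom  bias=-1
  edge (16, 14)→(8, 8): d=(-8,-6) top-left  bias=+0
  edge (8, 8)→(10, 6): d=(2,-2) top-left  bias=+0
    (7,0)@(15, 1): e=[-70,98,0] → .  [on edge]
    (6,1)@(13, 3): e=[-42,70,0] → .  [on edge]
    (5,2)@(11, 5): e=[-14,42,0] → .  [on edge]
    (4,3)@(9, 7): e=[14,14,0] → X  [on edge]
    (5,3)@(11, 7): e=[-2,26,4] → .
    (3,4)@(7, 9): e=[42,-14,0] → .  [on edge]
    (4,4)@(9, 9): e=[26,-2,4] → .
    (5,4)@(11, 9): e=[10,10,8] → X
    (6,4)@(13, 9): e=[-6,22,12] → .
    (2,5)@(5, 11): e=[70,-42,0] → .  [on edge]
    (5,5)@(11, 11): e=[22,-6,12] → .
    (6,5)@(13, 11): e=[6,6,16] → X
    (1,6)@(3, 13): e=[98,-70,0] → .  [on edge]
    (0,7)@(1, 15): e=[126,-98,0] → .  [on edge]
  covered (4 px):
    . . . . . . . . . . . .
    . . . . . . . . . . . .
    . . . . . . . . . . . .
    . . . . X . . . . . . .
    . . . . . X . . . . . .
    . . . . . . X . . . . .
    . . . . . . . X . . . .
    . . . . . . . . . . . .
    . . . . . . . . . . . .
    . . . . . . . . . . . .
    . . . . . . . . . . . .

Z-buffer (winner per pixel, '.' = empty):
  . . . . . . . . . . . .
  . . . . . . . . . . . .
  . . . . . . . . . . . .
  . . . . 1 . 0 0 . . . .
  . . . . . 1 0 0 0 . . .
  . . . . 0 0 1 0 0 0 . .
  . . . 0 0 0 0 1 0 0 0 .
  . . 0 0 0 . . . . . . .
  . . . . . . . . . . . .
  . . . . . . . . . . . .
  . . . . . . . . . . . .

Answer: 0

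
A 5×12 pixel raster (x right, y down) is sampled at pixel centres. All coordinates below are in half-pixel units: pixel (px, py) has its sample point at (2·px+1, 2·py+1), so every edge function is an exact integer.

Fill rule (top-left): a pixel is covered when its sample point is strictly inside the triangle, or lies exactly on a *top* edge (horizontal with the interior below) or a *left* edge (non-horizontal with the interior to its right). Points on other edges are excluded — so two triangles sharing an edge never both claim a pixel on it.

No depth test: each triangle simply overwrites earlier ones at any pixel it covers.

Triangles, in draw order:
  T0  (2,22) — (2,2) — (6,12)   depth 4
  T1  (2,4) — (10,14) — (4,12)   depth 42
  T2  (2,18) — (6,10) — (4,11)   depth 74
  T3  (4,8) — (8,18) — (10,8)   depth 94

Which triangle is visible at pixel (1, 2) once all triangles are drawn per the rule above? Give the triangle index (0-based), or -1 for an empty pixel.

T0:
  2·area = 80
  edge (2, 22)→(2, 2): d=(0,-20) top-left  bias=+0
  edge (2, 2)→(6, 12): d=(4,10) right/bottom  bias=-1
  edge (6, 12)→(2, 22): d=(-4,10) right/bottom  bias=-1
    (1,2)@(3, 5): e=[20,2,58] → X
    (2,2)@(5, 5): e=[60,-18,38] → .
    (1,3)@(3, 7): e=[20,10,50] → X
    (2,3)@(5, 7): e=[60,-10,30] → .
    (1,4)@(3, 9): e=[20,18,42] → X
    (2,4)@(5, 9): e=[60,-2,22] → .
    (1,5)@(3, 11): e=[20,26,34] → X
    (2,5)@(5, 11): e=[60,6,14] → X
    (3,5)@(7, 11): e=[100,-14,-6] → .
    (1,6)@(3, 13): e=[20,34,26] → X
    (3,6)@(7, 13): e=[100,-6,-14] → .
    (1,7)@(3, 15): e=[20,42,18] → X
  covered (10 px):
    . . . . .
    . . . . .
    . X . . .
    . X . . .
    . X . . .
    . X X . .
    . X X . .
    . X . . .
    . X . . .
    . X . . .
    . . . . .
    . . . . .
T1:
  2·area = 44
  edge (2, 4)→(10, 14): d=(8,10) right/bottom  bias=-1
  edge (10, 14)→(4, 12): d=(-6,-2) top-left  bias=+0
  edge (4, 12)→(2, 4): d=(-2,-8) top-left  bias=+0
    (1,3)@(3, 7): e=[14,28,2] → X
    (2,3)@(5, 7): e=[-6,32,18] → .
    (1,4)@(3, 9): e=[30,16,-2] → .
    (2,4)@(5, 9): e=[10,20,14] → X
    (3,4)@(7, 9): e=[-10,24,30] → .
    (0,5)@(1, 11): e=[66,0,-22] → .  [on edge]
    (2,5)@(5, 11): e=[26,8,10] → X
    (3,5)@(7, 11): e=[6,12,26] → X
    (4,5)@(9, 11): e=[-14,16,42] → .
    (2,6)@(5, 13): e=[42,-4,6] → .
    (3,6)@(7, 13): e=[22,0,22] → X  [on edge]
    (4,6)@(9, 13): e=[2,4,38] → X
  covered (6 px):
    . . . . .
    . . . . .
    . . . . .
    . X . . .
    . . X . .
    . . X X .
    . . . X X
    . . . . .
    . . . . .
    . . . . .
    . . . . .
    . . . . .
T2:
  2·area = 12  (B↔C swapped to make it positive)
  edge (2, 18)→(4, 11): d=(2,-7) top-left  bias=+0
  edge (4, 11)→(6, 10): d=(2,-1) top-left  bias=+0
  edge (6, 10)→(2, 18): d=(-4,8) right/bottom  bias=-1
    (2,5)@(5, 11): e=[7,1,4] → X
    (3,5)@(7, 11): e=[21,3,-12] → .
    (2,6)@(5, 13): e=[11,5,-4] → .
    (1,7)@(3, 15): e=[1,7,4] → X
    (2,7)@(5, 15): e=[15,9,-12] → .
    (1,8)@(3, 17): e=[5,11,-4] → .
  covered (2 px):
    . . . . .
    . . . . .
    . . . . .
    . . . . .
    . . . . .
    . . X . .
    . . . . .
    . X . . .
    . . . . .
    . . . . .
    . . . . .
    . . . . .
T3:
  2·area = 60  (B↔C swapped to make it positive)
  edge (4, 8)→(10, 8): d=(6,0) top-left  bias=+0
  edge (10, 8)→(8, 18): d=(-2,10) right/bottom  bias=-1
  edge (8, 18)→(4, 8): d=(-4,-10) top-left  bias=+0
    (2,4)@(5, 9): e=[6,48,6] → X
    (3,4)@(7, 9): e=[6,28,26] → X
    (4,4)@(9, 9): e=[6,8,46] → X
    (2,5)@(5, 11): e=[18,44,-2] → .
    (3,5)@(7, 11): e=[18,24,18] → X
    (3,6)@(7, 13): e=[30,20,10] → X
    (4,6)@(9, 13): e=[30,0,30] → .  [on edge]
    (3,7)@(7, 15): e=[42,16,2] → X
    (4,7)@(9, 15): e=[42,-4,22] → .
    (3,8)@(7, 17): e=[54,12,-6] → .
    (3,11)@(7, 23): e=[90,0,-30] → .  [on edge]
  covered (7 px):
    . . . . .
    . . . . .
    . . . . .
    . . . . .
    . . X X X
    . . . X X
    . . . X .
    . . . X .
    . . . . .
    . . . . .
    . . . . .
    . . . . .

Z-buffer (winner per pixel, '.' = empty):
  . . . . .
  . . . . .
  . 0 . . .
  . 1 . . .
  . 0 3 3 3
  . 0 2 3 3
  . 0 0 3 1
  . 2 . 3 .
  . 0 . . .
  . 0 . . .
  . . . . .
  . . . . .

Final: 0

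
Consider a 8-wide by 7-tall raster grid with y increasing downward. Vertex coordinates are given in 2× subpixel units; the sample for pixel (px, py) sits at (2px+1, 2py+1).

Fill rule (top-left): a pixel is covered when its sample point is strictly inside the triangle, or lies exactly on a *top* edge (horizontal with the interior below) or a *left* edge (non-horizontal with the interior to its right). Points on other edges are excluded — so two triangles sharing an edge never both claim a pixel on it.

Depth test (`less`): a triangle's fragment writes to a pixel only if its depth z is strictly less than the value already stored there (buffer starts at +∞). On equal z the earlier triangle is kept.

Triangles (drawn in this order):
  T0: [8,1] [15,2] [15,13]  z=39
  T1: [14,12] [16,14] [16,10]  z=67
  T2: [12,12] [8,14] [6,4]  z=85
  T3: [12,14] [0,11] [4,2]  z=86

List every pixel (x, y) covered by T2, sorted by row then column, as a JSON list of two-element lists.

T0:
  2·area = 77
  edge (8, 1)→(15, 2): d=(7,1) right/bottom  bias=-1
  edge (15, 2)→(15, 13): d=(0,11) right/bottom  bias=-1
  edge (15, 13)→(8, 1): d=(-7,-12) top-left  bias=+0
    (7,0)@(15, 1): e=[-7,0,84] → .  [on edge]
    (5,1)@(11, 3): e=[11,44,22] → X
    (6,1)@(13, 3): e=[9,22,46] → X
    (7,1)@(15, 3): e=[7,0,70] → .  [on edge]
    (5,2)@(11, 5): e=[25,44,8] → X
    (7,2)@(15, 5): e=[21,0,56] → .  [on edge]
    (5,3)@(11, 7): e=[39,44,-6] → .
    (6,3)@(13, 7): e=[37,22,18] → X
    (7,3)@(15, 7): e=[35,0,42] → .  [on edge]
    (6,4)@(13, 9): e=[51,22,4] → X
    (7,4)@(15, 9): e=[49,0,28] → .  [on edge]
    (6,5)@(13, 11): e=[65,22,-10] → .
    (7,5)@(15, 11): e=[63,0,14] → .  [on edge]
    (7,6)@(15, 13): e=[77,0,0] → .  [on edge]
  covered (6 px):
    . . . . . . . .
    . . . . . X X .
    . . . . . X X .
    . . . . . . X .
    . . . . . . X .
    . . . . . . . .
    . . . . . . . .
T1:
  2·area = 8  (B↔C swapped to make it positive)
  edge (14, 12)→(16, 10): d=(2,-2) top-left  bias=+0
  edge (16, 10)→(16, 14): d=(0,4) right/bottom  bias=-1
  edge (16, 14)→(14, 12): d=(-2,-2) top-left  bias=+0
    (1,0)@(3, 1): e=[-44,52,0] → .  [on edge]
    (2,1)@(5, 3): e=[-36,44,0] → .  [on edge]
    (3,2)@(7, 5): e=[-28,36,0] → .  [on edge]
    (4,3)@(9, 7): e=[-20,28,0] → .  [on edge]
    (5,4)@(11, 9): e=[-12,20,0] → .  [on edge]
    (6,5)@(13, 11): e=[-4,12,0] → .  [on edge]
    (7,5)@(15, 11): e=[0,4,4] → X  [on edge]
    (6,6)@(13, 13): e=[0,12,-4] → .  [on edge]
    (7,6)@(15, 13): e=[4,4,0] → X  [on edge]
  covered (2 px):
    . . . . . . . .
    . . . . . . . .
    . . . . . . . .
    . . . . . . . .
    . . . . . . . .
    . . . . . . . X
    . . . . . . . X
T2:
  2·area = 44
  edge (12, 12)→(8, 14): d=(-4,2) right/bottom  bias=-1
  edge (8, 14)→(6, 4): d=(-2,-10) top-left  bias=+0
  edge (6, 4)→(12, 12): d=(6,8) right/bottom  bias=-1
    (3,3)@(7, 7): e=[30,4,10] → X
    (4,3)@(9, 7): e=[26,24,-6] → .
    (3,4)@(7, 9): e=[22,0,22] → X  [on edge]
    (4,4)@(9, 9): e=[18,20,6] → X
    (5,4)@(11, 9): e=[14,40,-10] → .
    (3,5)@(7, 11): e=[14,-4,34] → .
    (4,5)@(9, 11): e=[10,16,18] → X
    (5,5)@(11, 11): e=[6,36,2] → X
    (6,5)@(13, 11): e=[2,56,-14] → .
    (4,6)@(9, 13): e=[2,12,30] → X
    (5,6)@(11, 13): e=[-2,32,14] → .
  covered (6 px):
    . . . . . . . .
    . . . . . . . .
    . . . . . . . .
    . . . X . . . .
    . . . X X . . .
    . . . . X X . .
    . . . . X . . .
T3:
  2·area = 120
  edge (12, 14)→(0, 11): d=(-12,-3) top-left  bias=+0
  edge (0, 11)→(4, 2): d=(4,-9) top-left  bias=+0
  edge (4, 2)→(12, 14): d=(8,12) right/bottom  bias=-1
    (1,2)@(3, 5): e=[81,3,36] → X
    (2,2)@(5, 5): e=[87,21,12] → X
    (3,2)@(7, 5): e=[93,39,-12] → .
    (1,3)@(3, 7): e=[57,11,52] → X
    (3,3)@(7, 7): e=[69,47,4] → X
    (4,3)@(9, 7): e=[75,65,-20] → .
    (0,4)@(1, 9): e=[27,1,92] → X
    (4,4)@(9, 9): e=[51,73,-4] → .
    (0,5)@(1, 11): e=[3,9,108] → X
    (4,5)@(9, 11): e=[27,81,12] → X
    (5,5)@(11, 11): e=[33,99,-12] → .
    (0,6)@(1, 13): e=[-21,17,124] → .
  covered (16 px):
    . . . . . . . .
    . . . . . . . .
    . X X . . . . .
    . X X X . . . .
    X X X X . . . .
    X X X X X . . .
    . . . . X X . .

Answer: [[3,3],[3,4],[4,4],[4,5],[5,5],[4,6]]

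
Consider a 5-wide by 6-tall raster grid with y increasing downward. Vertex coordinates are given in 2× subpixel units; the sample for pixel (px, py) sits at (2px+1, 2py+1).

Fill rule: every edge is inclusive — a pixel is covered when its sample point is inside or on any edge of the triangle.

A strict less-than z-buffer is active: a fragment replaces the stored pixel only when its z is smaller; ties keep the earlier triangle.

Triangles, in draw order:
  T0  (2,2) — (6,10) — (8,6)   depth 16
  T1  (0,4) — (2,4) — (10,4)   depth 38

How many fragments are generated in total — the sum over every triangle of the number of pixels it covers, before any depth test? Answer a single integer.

T0:
  2·area = 32  (B↔C swapped to make it positive)
  edge (2, 2)→(8, 6): d=(6,4) inclusive
  edge (8, 6)→(6, 10): d=(-2,4) inclusive
  edge (6, 10)→(2, 2): d=(-4,-8) inclusive
    (1,1)@(3, 3): e=[2,26,4] → █
    (2,1)@(5, 3): e=[-6,18,20] → ·
    (1,2)@(3, 5): e=[14,22,-4] → ·
    (2,2)@(5, 5): e=[6,14,12] → █
    (3,2)@(7, 5): e=[-2,6,28] → ·
    (2,3)@(5, 7): e=[18,10,4] → █
    (3,3)@(7, 7): e=[10,2,20] → █
    (4,3)@(9, 7): e=[2,-6,36] → ·
    (2,4)@(5, 9): e=[30,6,-4] → ·
    (3,4)@(7, 9): e=[22,-2,12] → ·
  covered (4 px):
    · · · · ·
    · █ · · ·
    · · █ · ·
    · · █ █ ·
    · · · · ·
    · · · · ·
T1:
  degenerate (2·area = 0) — covers nothing

Result: 4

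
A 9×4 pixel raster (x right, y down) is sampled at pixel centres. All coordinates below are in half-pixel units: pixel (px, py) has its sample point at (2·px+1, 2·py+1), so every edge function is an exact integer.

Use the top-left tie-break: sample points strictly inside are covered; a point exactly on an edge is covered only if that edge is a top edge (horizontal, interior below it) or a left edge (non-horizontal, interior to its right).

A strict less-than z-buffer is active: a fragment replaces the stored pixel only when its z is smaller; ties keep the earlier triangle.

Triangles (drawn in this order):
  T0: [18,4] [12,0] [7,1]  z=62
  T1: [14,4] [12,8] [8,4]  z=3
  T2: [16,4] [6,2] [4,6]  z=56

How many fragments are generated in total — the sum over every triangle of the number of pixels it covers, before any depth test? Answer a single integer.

T0:
  2·area = 26  (B↔C swapped to make it positive)
  edge (18, 4)→(7, 1): d=(-11,-3) top-left  bias=+0
  edge (7, 1)→(12, 0): d=(5,-1) top-left  bias=+0
  edge (12, 0)→(18, 4): d=(6,4) right/bottom  bias=-1
    (3,0)@(7, 1): e=[0,0,26] → X  [on edge]
    (4,0)@(9, 1): e=[6,2,18] → X
    (5,0)@(11, 1): e=[12,4,10] → X
    (6,0)@(13, 1): e=[18,6,2] → X
    (7,0)@(15, 1): e=[24,8,-6] → .
    (3,1)@(7, 3): e=[-22,10,38] → .
    (4,1)@(9, 3): e=[-16,12,30] → .
    (5,1)@(11, 3): e=[-10,14,22] → .
    (6,1)@(13, 3): e=[-4,16,14] → .
    (7,1)@(15, 3): e=[2,18,6] → X
    (8,1)@(17, 3): e=[8,20,-2] → .
    (7,2)@(15, 5): e=[-20,28,18] → .
  covered (5 px):
    . . . X X X X . .
    . . . . . . . X .
    . . . . . . . . .
    . . . . . . . . .
T1:
  2·area = 24
  edge (14, 4)→(12, 8): d=(-2,4) right/bottom  bias=-1
  edge (12, 8)→(8, 4): d=(-4,-4) top-left  bias=+0
  edge (8, 4)→(14, 4): d=(6,0) top-left  bias=+0
    (2,0)@(5, 1): e=[42,0,-18] → .  [on edge]
    (3,1)@(7, 3): e=[30,0,-6] → .  [on edge]
    (4,2)@(9, 5): e=[18,0,6] → X  [on edge]
    (5,2)@(11, 5): e=[10,8,6] → X
    (6,2)@(13, 5): e=[2,16,6] → X
    (7,2)@(15, 5): e=[-6,24,6] → .
    (4,3)@(9, 7): e=[14,-8,18] → .
    (5,3)@(11, 7): e=[6,0,18] → X  [on edge]
    (6,3)@(13, 7): e=[-2,8,18] → .
  covered (4 px):
    . . . . . . . . .
    . . . . . . . . .
    . . . . X X X . .
    . . . . . X . . .
T2:
  2·area = 44  (B↔C swapped to make it positive)
  edge (16, 4)→(4, 6): d=(-12,2) right/bottom  bias=-1
  edge (4, 6)→(6, 2): d=(2,-4) top-left  bias=+0
  edge (6, 2)→(16, 4): d=(10,2) right/bottom  bias=-1
    (0,0)@(1, 1): e=[66,-22,0] → .  [on edge]
    (3,1)@(7, 3): e=[30,6,8] → X
    (4,1)@(9, 3): e=[26,14,4] → X
    (5,1)@(11, 3): e=[22,22,0] → .  [on edge]
    (2,2)@(5, 5): e=[10,2,32] → X
    (5,2)@(11, 5): e=[-2,26,20] → .
    (2,3)@(5, 7): e=[-14,6,52] → .
    (3,3)@(7, 7): e=[-18,14,48] → .
    (4,3)@(9, 7): e=[-22,22,44] → .
  covered (5 px):
    . . . . . . . . .
    . . . X X . . . .
    . . X X X . . . .
    . . . . . . . . .

Answer: 14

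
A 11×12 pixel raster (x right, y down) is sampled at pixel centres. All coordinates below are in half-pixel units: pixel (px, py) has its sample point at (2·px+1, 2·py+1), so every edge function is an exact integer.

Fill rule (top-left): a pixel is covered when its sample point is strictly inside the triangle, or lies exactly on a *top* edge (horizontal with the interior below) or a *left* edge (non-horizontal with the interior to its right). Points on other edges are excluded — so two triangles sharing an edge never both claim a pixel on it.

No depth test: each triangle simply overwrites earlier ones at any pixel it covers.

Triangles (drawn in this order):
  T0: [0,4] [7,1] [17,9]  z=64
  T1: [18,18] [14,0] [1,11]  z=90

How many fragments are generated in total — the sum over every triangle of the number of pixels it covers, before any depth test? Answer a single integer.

T0:
  2·area = 86
  edge (0, 4)→(7, 1): d=(7,-3) top-left  bias=+0
  edge (7, 1)→(17, 9): d=(10,8) right/bottom  bias=-1
  edge (17, 9)→(0, 4): d=(-17,-5) top-left  bias=+0
    (3,0)@(7, 1): e=[0,0,86] → ·  [on edge]
    (1,1)@(3, 3): e=[2,52,32] → █
    (2,1)@(5, 3): e=[8,36,42] → █
    (3,1)@(7, 3): e=[14,20,52] → █
    (4,1)@(9, 3): e=[20,4,62] → █
    (5,1)@(11, 3): e=[26,-12,72] → ·
    (1,2)@(3, 5): e=[16,72,-2] → ·
    (2,2)@(5, 5): e=[22,56,8] → █
    (5,2)@(11, 5): e=[40,8,38] → █
    (6,2)@(13, 5): e=[46,-8,48] → ·
    (2,3)@(5, 7): e=[36,76,-26] → ·
    (3,3)@(7, 7): e=[42,60,-16] → ·
    (8,4)@(17, 9): e=[86,0,0] → ·  [on edge]
  covered (10 px):
    · · · · · · · · · · ·
    · █ █ █ █ · · · · · ·
    · · █ █ █ █ · · · · ·
    · · · · · █ █ · · · ·
    · · · · · · · · · · ·
    · · · · · · · · · · ·
    · · · · · · · · · · ·
    · · · · · · · · · · ·
    · · · · · · · · · · ·
    · · · · · · · · · · ·
    · · · · · · · · · · ·
    · · · · · · · · · · ·
T1:
  2·area = 278  (B↔C swapped to make it positive)
  edge (18, 18)→(1, 11): d=(-17,-7) top-left  bias=+0
  edge (1, 11)→(14, 0): d=(13,-11) top-left  bias=+0
  edge (14, 0)→(18, 18): d=(4,18) right/bottom  bias=-1
    (6,0)@(13, 1): e=[254,2,22] → █
    (7,0)@(15, 1): e=[268,24,-14] → ·
    (5,1)@(11, 3): e=[206,6,66] → █
    (7,1)@(15, 3): e=[234,50,-6] → ·
    (4,2)@(9, 5): e=[158,10,110] → █
    (7,2)@(15, 5): e=[200,76,2] → █
    (8,2)@(17, 5): e=[214,98,-34] → ·
    (3,3)@(7, 7): e=[110,14,154] → █
    (8,3)@(17, 7): e=[180,124,-26] → ·
    (2,4)@(5, 9): e=[62,18,198] → █
    (8,4)@(17, 9): e=[146,150,-18] → ·
    (0,5)@(1, 11): e=[0,0,278] → █  [on edge]
  covered (36 px):
    · · · · · · █ · · · ·
    · · · · · █ █ · · · ·
    · · · · █ █ █ █ · · ·
    · · · █ █ █ █ █ · · ·
    · · █ █ █ █ █ █ · · ·
    █ █ █ █ █ █ █ █ · · ·
    · · · █ █ █ █ █ · · ·
    · · · · · █ █ █ █ · ·
    · · · · · · · · █ · ·
    · · · · · · · · · · ·
    · · · · · · · · · · ·
    · · · · · · · · · · ·

Result: 46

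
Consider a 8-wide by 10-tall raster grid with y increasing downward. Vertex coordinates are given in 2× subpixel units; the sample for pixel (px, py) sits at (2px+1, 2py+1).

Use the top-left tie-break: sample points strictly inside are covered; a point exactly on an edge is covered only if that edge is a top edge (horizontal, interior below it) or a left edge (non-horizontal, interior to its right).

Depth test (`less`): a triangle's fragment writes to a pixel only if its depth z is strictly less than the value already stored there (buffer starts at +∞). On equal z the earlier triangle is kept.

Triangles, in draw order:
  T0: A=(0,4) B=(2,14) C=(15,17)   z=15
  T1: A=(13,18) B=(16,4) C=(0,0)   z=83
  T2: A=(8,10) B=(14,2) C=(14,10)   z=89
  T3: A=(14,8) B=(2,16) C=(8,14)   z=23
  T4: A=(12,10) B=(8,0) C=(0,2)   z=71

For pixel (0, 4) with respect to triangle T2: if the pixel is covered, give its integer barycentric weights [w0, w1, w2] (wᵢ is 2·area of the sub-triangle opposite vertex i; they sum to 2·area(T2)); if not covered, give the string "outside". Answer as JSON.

T0:
  2·area = 124  (B↔C swapped to make it positive)
  edge (0, 4)→(15, 17): d=(15,13) right/bottom  bias=-1
  edge (15, 17)→(2, 14): d=(-13,-3) top-left  bias=+0
  edge (2, 14)→(0, 4): d=(-2,-10) top-left  bias=+0
    (0,2)@(1, 5): e=[2,114,8] → #
    (1,2)@(3, 5): e=[-24,120,28] → ·
    (0,3)@(1, 7): e=[32,88,4] → #
    (1,3)@(3, 7): e=[6,94,24] → #
    (2,3)@(5, 7): e=[-20,100,44] → ·
    (0,4)@(1, 9): e=[62,62,0] → #  [on edge]
    (2,4)@(5, 9): e=[10,74,40] → #
    (3,4)@(7, 9): e=[-16,80,60] → ·
    (0,5)@(1, 11): e=[92,36,-4] → ·
    (1,5)@(3, 11): e=[66,42,16] → #
    (3,5)@(7, 11): e=[14,54,56] → #
    (4,5)@(9, 11): e=[-12,60,76] → ·
    (7,8)@(15, 17): e=[0,0,124] → ·  [on edge]
    (1,9)@(3, 19): e=[186,-62,0] → ·  [on edge]
  covered (16 px):
    · · · · · · · ·
    · · · · · · · ·
    # · · · · · · ·
    # # · · · · · ·
    # # # · · · · ·
    · # # # · · · ·
    · # # # # · · ·
    · · · # # # · ·
    · · · · · · · ·
    · · · · · · · ·
T1:
  2·area = 236  (B↔C swapped to make it positive)
  edge (13, 18)→(0, 0): d=(-13,-18) top-left  bias=+0
  edge (0, 0)→(16, 4): d=(16,4) right/bottom  bias=-1
  edge (16, 4)→(13, 18): d=(-3,14) right/bottom  bias=-1
    (0,0)@(1, 1): e=[5,12,219] → #
    (1,0)@(3, 1): e=[41,4,191] → #
    (2,0)@(5, 1): e=[77,-4,163] → ·
    (0,1)@(1, 3): e=[-21,44,213] → ·
    (1,1)@(3, 3): e=[15,36,185] → #
    (2,1)@(5, 3): e=[51,28,157] → #
    (3,1)@(7, 3): e=[87,20,129] → #
    (4,1)@(9, 3): e=[123,12,101] → #
    (5,1)@(11, 3): e=[159,4,73] → #
    (6,1)@(13, 3): e=[195,-4,45] → ·
    (1,2)@(3, 5): e=[-11,68,179] → ·
    (2,2)@(5, 5): e=[25,60,151] → #
  covered (30 px):
    # # · · · · · ·
    · # # # # # · ·
    · · # # # # # #
    · · · # # # # #
    · · · # # # # ·
    · · · · # # # ·
    · · · · · # # ·
    · · · · · # # ·
    · · · · · · # ·
    · · · · · · · ·
T2:
  2·area = 48
  edge (8, 10)→(14, 2): d=(6,-8) top-left  bias=+0
  edge (14, 2)→(14, 10): d=(0,8) right/bottom  bias=-1
  edge (14, 10)→(8, 10): d=(-6,0) right/bottom  bias=-1
    (6,2)@(13, 5): e=[10,8,30] → #
    (7,2)@(15, 5): e=[26,-8,30] → ·
    (5,3)@(11, 7): e=[6,24,18] → #
    (7,3)@(15, 7): e=[38,-8,18] → ·
    (4,4)@(9, 9): e=[2,40,6] → #
    (7,4)@(15, 9): e=[50,-8,6] → ·
    (4,5)@(9, 11): e=[14,40,-6] → ·
    (5,5)@(11, 11): e=[30,24,-6] → ·
    (6,5)@(13, 11): e=[46,8,-6] → ·
  covered (6 px):
    · · · · · · · ·
    · · · · · · · ·
    · · · · · · # ·
    · · · · · # # ·
    · · · · # # # ·
    · · · · · · · ·
    · · · · · · · ·
    · · · · · · · ·
    · · · · · · · ·
    · · · · · · · ·
T3:
  2·area = 24  (B↔C swapped to make it positive)
  edge (14, 8)→(8, 14): d=(-6,6) right/bottom  bias=-1
  edge (8, 14)→(2, 16): d=(-6,2) right/bottom  bias=-1
  edge (2, 16)→(14, 8): d=(12,-8) top-left  bias=+0
    (7,3)@(15, 7): e=[0,28,-4] → ·  [on edge]
    (6,4)@(13, 9): e=[0,20,4] → ·  [on edge]
    (5,5)@(11, 11): e=[0,12,12] → ·  [on edge]
    (3,6)@(7, 13): e=[12,8,4] → #
    (4,6)@(9, 13): e=[0,4,20] → ·  [on edge]
    (5,6)@(11, 13): e=[-12,0,36] → ·  [on edge]
    (2,7)@(5, 15): e=[12,0,12] → ·  [on edge]
    (3,7)@(7, 15): e=[0,-4,28] → ·  [on edge]
    (2,8)@(5, 17): e=[0,-12,36] → ·  [on edge]
    (1,9)@(3, 19): e=[0,-20,44] → ·  [on edge]
  covered (1 px):
    · · · · · · · ·
    · · · · · · · ·
    · · · · · · · ·
    · · · · · · · ·
    · · · · · · · ·
    · · · · · · · ·
    · · · # · · · ·
    · · · · · · · ·
    · · · · · · · ·
    · · · · · · · ·
T4:
  2·area = 88  (B↔C swapped to make it positive)
  edge (12, 10)→(0, 2): d=(-12,-8) top-left  bias=+0
  edge (0, 2)→(8, 0): d=(8,-2) top-left  bias=+0
  edge (8, 0)→(12, 10): d=(4,10) right/bottom  bias=-1
    (2,0)@(5, 1): e=[52,2,34] → #
    (3,0)@(7, 1): e=[68,6,14] → #
    (4,0)@(9, 1): e=[84,10,-6] → ·
    (1,1)@(3, 3): e=[12,14,62] → #
    (4,1)@(9, 3): e=[60,26,2] → #
    (5,1)@(11, 3): e=[76,30,-18] → ·
    (1,2)@(3, 5): e=[-12,30,70] → ·
    (2,2)@(5, 5): e=[4,34,50] → #
    (5,2)@(11, 5): e=[52,46,-10] → ·
    (2,3)@(5, 7): e=[-20,50,58] → ·
    (3,3)@(7, 7): e=[-4,54,38] → ·
    (4,3)@(9, 7): e=[12,58,18] → #
  covered (11 px):
    · · # # · · · ·
    · # # # # · · ·
    · · # # # · · ·
    · · · · # · · ·
    · · · · · # · ·
    · · · · · · · ·
    · · · · · · · ·
    · · · · · · · ·
    · · · · · · · ·
    · · · · · · · ·

Answer: "outside"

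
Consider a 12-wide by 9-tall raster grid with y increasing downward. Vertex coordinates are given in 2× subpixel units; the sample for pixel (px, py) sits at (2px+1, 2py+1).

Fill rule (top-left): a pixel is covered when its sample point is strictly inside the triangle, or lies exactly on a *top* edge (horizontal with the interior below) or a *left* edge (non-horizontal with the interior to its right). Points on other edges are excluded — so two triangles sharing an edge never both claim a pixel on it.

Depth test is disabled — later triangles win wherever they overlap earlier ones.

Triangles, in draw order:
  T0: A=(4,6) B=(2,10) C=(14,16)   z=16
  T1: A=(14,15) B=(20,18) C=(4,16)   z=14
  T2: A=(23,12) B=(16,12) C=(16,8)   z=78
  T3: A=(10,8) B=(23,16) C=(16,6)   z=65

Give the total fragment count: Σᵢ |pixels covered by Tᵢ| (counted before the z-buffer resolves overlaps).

T0:
  2·area = 60  (B↔C swapped to make it positive)
  edge (4, 6)→(14, 16): d=(10,10) right/bottom  bias=-1
  edge (14, 16)→(2, 10): d=(-12,-6) top-left  bias=+0
  edge (2, 10)→(4, 6): d=(2,-4) top-left  bias=+0
    (0,1)@(1, 3): e=[0,78,-18] → ·  [on edge]
    (1,2)@(3, 5): e=[0,66,-6] → ·  [on edge]
    (2,3)@(5, 7): e=[0,54,6] → ·  [on edge]
    (1,4)@(3, 9): e=[40,18,2] → #
    (2,4)@(5, 9): e=[20,30,10] → #
    (3,4)@(7, 9): e=[0,42,18] → ·  [on edge]
    (1,5)@(3, 11): e=[60,-6,6] → ·
    (2,5)@(5, 11): e=[40,6,14] → #
    (3,5)@(7, 11): e=[20,18,22] → #
    (4,5)@(9, 11): e=[0,30,30] → ·  [on edge]
    (2,6)@(5, 13): e=[60,-18,18] → ·
    (3,6)@(7, 13): e=[40,-6,26] → ·
    (5,6)@(11, 13): e=[0,18,42] → ·  [on edge]
    (6,7)@(13, 15): e=[0,6,54] → ·  [on edge]
    (7,8)@(15, 17): e=[0,-6,66] → ·  [on edge]
  covered (5 px):
    · · · · · · · · · · · ·
    · · · · · · · · · · · ·
    · · · · · · · · · · · ·
    · · · · · · · · · · · ·
    · # # · · · · · · · · ·
    · · # # · · · · · · · ·
    · · · · # · · · · · · ·
    · · · · · · · · · · · ·
    · · · · · · · · · · · ·
T1:
  2·area = 36
  edge (14, 15)→(20, 18): d=(6,3) right/bottom  bias=-1
  edge (20, 18)→(4, 16): d=(-16,-2) top-left  bias=+0
  edge (4, 16)→(14, 15): d=(10,-1) top-left  bias=+0
    (6,8)@(13, 17): e=[15,2,19] → #
    (7,8)@(15, 17): e=[9,6,21] → #
    (8,8)@(17, 17): e=[3,10,23] → #
    (9,8)@(19, 17): e=[-3,14,25] → ·
  covered (3 px):
    · · · · · · · · · · · ·
    · · · · · · · · · · · ·
    · · · · · · · · · · · ·
    · · · · · · · · · · · ·
    · · · · · · · · · · · ·
    · · · · · · · · · · · ·
    · · · · · · · · · · · ·
    · · · · · · · · · · · ·
    · · · · · · # # # · · ·
T2:
  2·area = 28
  edge (23, 12)→(16, 12): d=(-7,0) right/bottom  bias=-1
  edge (16, 12)→(16, 8): d=(0,-4) top-left  bias=+0
  edge (16, 8)→(23, 12): d=(7,4) right/bottom  bias=-1
    (8,4)@(17, 9): e=[21,4,3] → #
    (9,4)@(19, 9): e=[21,12,-5] → ·
    (8,5)@(17, 11): e=[7,4,17] → #
    (9,5)@(19, 11): e=[7,12,9] → #
    (10,5)@(21, 11): e=[7,20,1] → #
    (11,5)@(23, 11): e=[7,28,-7] → ·
    (8,6)@(17, 13): e=[-7,4,31] → ·
    (9,6)@(19, 13): e=[-7,12,23] → ·
    (10,6)@(21, 13): e=[-7,20,15] → ·
  covered (4 px):
    · · · · · · · · · · · ·
    · · · · · · · · · · · ·
    · · · · · · · · · · · ·
    · · · · · · · · · · · ·
    · · · · · · · · # · · ·
    · · · · · · · · # # # ·
    · · · · · · · · · · · ·
    · · · · · · · · · · · ·
    · · · · · · · · · · · ·
T3:
  2·area = 74  (B↔C swapped to make it positive)
  edge (10, 8)→(16, 6): d=(6,-2) top-left  bias=+0
  edge (16, 6)→(23, 16): d=(7,10) right/bottom  bias=-1
  edge (23, 16)→(10, 8): d=(-13,-8) top-left  bias=+0
    (9,2)@(19, 5): e=[0,-37,111] → ·  [on edge]
    (6,3)@(13, 7): e=[0,37,37] → #  [on edge]
    (7,3)@(15, 7): e=[4,17,53] → #
    (8,3)@(17, 7): e=[8,-3,69] → ·
    (3,4)@(7, 9): e=[0,111,-37] → ·  [on edge]
    (6,4)@(13, 9): e=[12,51,11] → #
    (8,4)@(17, 9): e=[20,11,43] → #
    (9,4)@(19, 9): e=[24,-9,59] → ·
    (0,5)@(1, 11): e=[0,185,-111] → ·  [on edge]
    (6,5)@(13, 11): e=[24,65,-15] → ·
    (7,5)@(15, 11): e=[28,45,1] → #
    (9,5)@(19, 11): e=[36,5,33] → #
  covered (9 px):
    · · · · · · · · · · · ·
    · · · · · · · · · · · ·
    · · · · · · · · · · · ·
    · · · · · · # # · · · ·
    · · · · · · # # # · · ·
    · · · · · · · # # # · ·
    · · · · · · · · · # · ·
    · · · · · · · · · · · ·
    · · · · · · · · · · · ·

Final: 21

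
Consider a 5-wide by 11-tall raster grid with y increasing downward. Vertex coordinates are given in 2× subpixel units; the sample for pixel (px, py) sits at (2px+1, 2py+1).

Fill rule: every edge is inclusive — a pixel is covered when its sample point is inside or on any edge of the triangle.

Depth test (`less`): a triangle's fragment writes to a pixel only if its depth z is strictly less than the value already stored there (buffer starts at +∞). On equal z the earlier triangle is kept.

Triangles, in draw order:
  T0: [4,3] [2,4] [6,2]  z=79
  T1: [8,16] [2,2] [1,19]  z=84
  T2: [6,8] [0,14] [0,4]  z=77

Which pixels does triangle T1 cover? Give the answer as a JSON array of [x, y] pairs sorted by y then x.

T0:
  degenerate (2·area = 0) — covers nothing
T1:
  2·area = 116  (B↔C swapped to make it positive)
  edge (8, 16)→(1, 19): d=(-7,3) inclusive
  edge (1, 19)→(2, 2): d=(1,-17) inclusive
  edge (2, 2)→(8, 16): d=(6,14) inclusive
    (1,2)@(3, 5): e=[92,20,4] → █
    (2,2)@(5, 5): e=[86,54,-24] → ·
    (1,3)@(3, 7): e=[78,22,16] → █
    (2,3)@(5, 7): e=[72,56,-12] → ·
    (1,4)@(3, 9): e=[64,24,28] → █
    (2,4)@(5, 9): e=[58,58,0] → █  [on edge]
    (3,4)@(7, 9): e=[52,92,-28] → ·
    (1,5)@(3, 11): e=[50,26,40] → █
    (3,5)@(7, 11): e=[38,94,-16] → ·
    (1,6)@(3, 13): e=[36,28,52] → █
    (3,6)@(7, 13): e=[24,96,-4] → ·
    (1,7)@(3, 15): e=[22,30,64] → █
    (0,9)@(1, 19): e=[0,0,116] → █  [on edge]
  covered (14 px):
    · · · · ·
    · · · · ·
    · █ · · ·
    · █ · · ·
    · █ █ · ·
    · █ █ · ·
    · █ █ · ·
    · █ █ █ ·
    · █ █ · ·
    █ · · · ·
    · · · · ·
T2:
  2·area = 60
  edge (6, 8)→(0, 14): d=(-6,6) inclusive
  edge (0, 14)→(0, 4): d=(0,-10) inclusive
  edge (0, 4)→(6, 8): d=(6,4) inclusive
    (0,2)@(1, 5): e=[48,10,2] → █
    (1,2)@(3, 5): e=[36,30,-6] → ·
    (4,2)@(9, 5): e=[0,90,-30] → ·  [on edge]
    (0,3)@(1, 7): e=[36,10,14] → █
    (1,3)@(3, 7): e=[24,30,6] → █
    (2,3)@(5, 7): e=[12,50,-2] → ·
    (3,3)@(7, 7): e=[0,70,-10] → ·  [on edge]
    (0,4)@(1, 9): e=[24,10,26] → █
    (2,4)@(5, 9): e=[0,50,10] → █  [on edge]
    (3,4)@(7, 9): e=[-12,70,2] → ·
    (0,5)@(1, 11): e=[12,10,38] → █
    (1,5)@(3, 11): e=[0,30,30] → █  [on edge]
    (0,6)@(1, 13): e=[0,10,50] → █  [on edge]
  covered (9 px):
    · · · · ·
    · · · · ·
    █ · · · ·
    █ █ · · ·
    █ █ █ · ·
    █ █ · · ·
    █ · · · ·
    · · · · ·
    · · · · ·
    · · · · ·
    · · · · ·

Answer: [[1,2],[1,3],[1,4],[2,4],[1,5],[2,5],[1,6],[2,6],[1,7],[2,7],[3,7],[1,8],[2,8],[0,9]]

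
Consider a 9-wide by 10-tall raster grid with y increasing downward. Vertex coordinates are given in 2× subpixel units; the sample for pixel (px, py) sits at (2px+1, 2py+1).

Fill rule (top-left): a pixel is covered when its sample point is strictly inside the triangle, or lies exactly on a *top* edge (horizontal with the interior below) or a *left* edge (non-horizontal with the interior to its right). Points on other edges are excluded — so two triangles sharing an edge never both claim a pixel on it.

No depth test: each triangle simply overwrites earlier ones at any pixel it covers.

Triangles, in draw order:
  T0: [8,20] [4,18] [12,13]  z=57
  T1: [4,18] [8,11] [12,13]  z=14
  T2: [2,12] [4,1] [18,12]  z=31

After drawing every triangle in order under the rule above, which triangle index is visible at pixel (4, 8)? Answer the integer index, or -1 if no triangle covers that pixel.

T0:
  2·area = 36
  edge (8, 20)→(4, 18): d=(-4,-2) top-left  bias=+0
  edge (4, 18)→(12, 13): d=(8,-5) top-left  bias=+0
  edge (12, 13)→(8, 20): d=(-4,7) right/bottom  bias=-1
    (4,7)@(9, 15): e=[22,1,13] → X
    (5,7)@(11, 15): e=[26,11,-1] → .
    (3,8)@(7, 17): e=[10,7,19] → X
    (5,8)@(11, 17): e=[18,27,-9] → .
    (3,9)@(7, 19): e=[2,23,11] → X
    (4,9)@(9, 19): e=[6,33,-3] → .
  covered (4 px):
    . . . . . . . . .
    . . . . . . . . .
    . . . . . . . . .
    . . . . . . . . .
    . . . . . . . . .
    . . . . . . . . .
    . . . . . . . . .
    . . . . X . . . .
    . . . X X . . . .
    . . . X . . . . .
T1:
  2·area = 36
  edge (4, 18)→(8, 11): d=(4,-7) top-left  bias=+0
  edge (8, 11)→(12, 13): d=(4,2) right/bottom  bias=-1
  edge (12, 13)→(4, 18): d=(-8,5) right/bottom  bias=-1
    (3,6)@(7, 13): e=[1,10,25] → X
    (4,6)@(9, 13): e=[15,6,15] → X
    (5,6)@(11, 13): e=[29,2,5] → X
    (6,6)@(13, 13): e=[43,-2,-5] → .
    (3,7)@(7, 15): e=[9,18,9] → X
    (4,7)@(9, 15): e=[23,14,-1] → .
    (5,7)@(11, 15): e=[37,10,-11] → .
    (2,8)@(5, 17): e=[3,30,3] → X
    (3,8)@(7, 17): e=[17,26,-7] → .
    (2,9)@(5, 19): e=[11,38,-13] → .
  covered (5 px):
    . . . . . . . . .
    . . . . . . . . .
    . . . . . . . . .
    . . . . . . . . .
    . . . . . . . . .
    . . . . . . . . .
    . . . X X X . . .
    . . . X . . . . .
    . . X . . . . . .
    . . . . . . . . .
T2:
  2·area = 176
  edge (2, 12)→(4, 1): d=(2,-11) top-left  bias=+0
  edge (4, 1)→(18, 12): d=(14,11) right/bottom  bias=-1
  edge (18, 12)→(2, 12): d=(-16,0) right/bottom  bias=-1
    (2,1)@(5, 3): e=[15,17,144] → X
    (3,1)@(7, 3): e=[37,-5,144] → .
    (2,2)@(5, 5): e=[19,45,112] → X
    (3,2)@(7, 5): e=[41,23,112] → X
    (4,2)@(9, 5): e=[63,1,112] → X
    (5,2)@(11, 5): e=[85,-21,112] → .
    (1,3)@(3, 7): e=[1,95,80] → X
    (5,3)@(11, 7): e=[89,7,80] → X
    (6,3)@(13, 7): e=[111,-15,80] → .
    (1,4)@(3, 9): e=[5,123,48] → X
    (6,4)@(13, 9): e=[115,13,48] → X
    (7,4)@(15, 9): e=[137,-9,48] → .
  covered (22 px):
    . . . . . . . . .
    . . X . . . . . .
    . . X X X . . . .
    . X X X X X . . .
    . X X X X X X . .
    . X X X X X X X .
    . . . . . . . . .
    . . . . . . . . .
    . . . . . . . . .
    . . . . . . . . .

Z-buffer (winner per pixel, '.' = empty):
  . . . . . . . . .
  . . 2 . . . . . .
  . . 2 2 2 . . . .
  . 2 2 2 2 2 . . .
  . 2 2 2 2 2 2 . .
  . 2 2 2 2 2 2 2 .
  . . . 1 1 1 . . .
  . . . 1 0 . . . .
  . . 1 0 0 . . . .
  . . . 0 . . . . .

Answer: 0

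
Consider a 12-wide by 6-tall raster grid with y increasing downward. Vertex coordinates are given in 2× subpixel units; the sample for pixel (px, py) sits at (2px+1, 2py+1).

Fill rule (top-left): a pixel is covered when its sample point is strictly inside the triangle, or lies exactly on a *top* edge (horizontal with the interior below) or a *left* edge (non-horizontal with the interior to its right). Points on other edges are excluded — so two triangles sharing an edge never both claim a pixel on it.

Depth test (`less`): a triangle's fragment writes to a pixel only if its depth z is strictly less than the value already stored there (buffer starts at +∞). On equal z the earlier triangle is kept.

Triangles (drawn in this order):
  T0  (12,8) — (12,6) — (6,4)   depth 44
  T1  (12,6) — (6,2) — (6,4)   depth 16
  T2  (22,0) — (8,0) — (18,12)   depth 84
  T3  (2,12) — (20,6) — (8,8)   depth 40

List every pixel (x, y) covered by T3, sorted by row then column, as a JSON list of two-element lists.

T0:
  2·area = 12  (B↔C swapped to make it positive)
  edge (12, 8)→(6, 4): d=(-6,-4) top-left  bias=+0
  edge (6, 4)→(12, 6): d=(6,2) right/bottom  bias=-1
  edge (12, 6)→(12, 8): d=(0,2) right/bottom  bias=-1
    (1,1)@(3, 3): e=[-6,0,18] → ·  [on edge]
    (4,2)@(9, 5): e=[6,0,6] → ·  [on edge]
    (5,3)@(11, 7): e=[2,8,2] → #
    (6,3)@(13, 7): e=[10,4,-2] → ·
    (7,3)@(15, 7): e=[18,0,-6] → ·  [on edge]
    (5,4)@(11, 9): e=[-10,20,2] → ·
    (10,4)@(21, 9): e=[30,0,-18] → ·  [on edge]
  covered (1 px):
    · · · · · · · · · · · ·
    · · · · · · · · · · · ·
    · · · · · · · · · · · ·
    · · · · · # · · · · · ·
    · · · · · · · · · · · ·
    · · · · · · · · · · · ·
T1:
  2·area = 12  (B↔C swapped to make it positive)
  edge (12, 6)→(6, 4): d=(-6,-2) top-left  bias=+0
  edge (6, 4)→(6, 2): d=(0,-2) top-left  bias=+0
  edge (6, 2)→(12, 6): d=(6,4) right/bottom  bias=-1
    (1,1)@(3, 3): e=[0,-6,18] → ·  [on edge]
    (3,1)@(7, 3): e=[8,2,2] → #
    (4,1)@(9, 3): e=[12,6,-6] → ·
    (3,2)@(7, 5): e=[-4,2,14] → ·
    (4,2)@(9, 5): e=[0,6,6] → #  [on edge]
    (5,2)@(11, 5): e=[4,10,-2] → ·
    (4,3)@(9, 7): e=[-12,6,18] → ·
    (7,3)@(15, 7): e=[0,18,-6] → ·  [on edge]
    (10,4)@(21, 9): e=[0,30,-18] → ·  [on edge]
  covered (2 px):
    · · · · · · · · · · · ·
    · · · # · · · · · · · ·
    · · · · # · · · · · · ·
    · · · · · · · · · · · ·
    · · · · · · · · · · · ·
    · · · · · · · · · · · ·
T2:
  2·area = 168  (B↔C swapped to make it positive)
  edge (22, 0)→(18, 12): d=(-4,12) right/bottom  bias=-1
  edge (18, 12)→(8, 0): d=(-10,-12) top-left  bias=+0
  edge (8, 0)→(22, 0): d=(14,0) top-left  bias=+0
    (4,0)@(9, 1): e=[152,2,14] → #
    (5,0)@(11, 1): e=[128,26,14] → #
    (6,0)@(13, 1): e=[104,50,14] → #
    (7,0)@(15, 1): e=[80,74,14] → #
    (8,0)@(17, 1): e=[56,98,14] → #
    (9,0)@(19, 1): e=[32,122,14] → #
    (10,0)@(21, 1): e=[8,146,14] → #
    (11,0)@(23, 1): e=[-16,170,14] → ·
    (4,1)@(9, 3): e=[144,-18,42] → ·
    (5,1)@(11, 3): e=[120,6,42] → #
    (10,1)@(21, 3): e=[0,126,42] → ·  [on edge]
    (5,2)@(11, 5): e=[112,-14,70] → ·
    (9,4)@(19, 9): e=[0,42,126] → ·  [on edge]
  covered (20 px):
    · · · · # # # # # # # ·
    · · · · · # # # # # · ·
    · · · · · · # # # # · ·
    · · · · · · · # # # · ·
    · · · · · · · · # · · ·
    · · · · · · · · · · · ·
T3:
  2·area = 36  (B↔C swapped to make it positive)
  edge (2, 12)→(8, 8): d=(6,-4) top-left  bias=+0
  edge (8, 8)→(20, 6): d=(12,-2) top-left  bias=+0
  edge (20, 6)→(2, 12): d=(-18,6) right/bottom  bias=-1
    (11,2)@(23, 5): e=[42,-6,0] → ·  [on edge]
    (7,3)@(15, 7): e=[22,2,12] → #
    (8,3)@(17, 7): e=[30,6,0] → ·  [on edge]
    (3,4)@(7, 9): e=[2,10,24] → #
    (4,4)@(9, 9): e=[10,14,12] → #
    (5,4)@(11, 9): e=[18,18,0] → ·  [on edge]
    (7,4)@(15, 9): e=[34,26,-24] → ·
    (2,5)@(5, 11): e=[6,30,0] → ·  [on edge]
    (3,5)@(7, 11): e=[14,34,-12] → ·
    (4,5)@(9, 11): e=[22,38,-24] → ·
  covered (3 px):
    · · · · · · · · · · · ·
    · · · · · · · · · · · ·
    · · · · · · · · · · · ·
    · · · · · · · # · · · ·
    · · · # # · · · · · · ·
    · · · · · · · · · · · ·

Result: [[7,3],[3,4],[4,4]]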